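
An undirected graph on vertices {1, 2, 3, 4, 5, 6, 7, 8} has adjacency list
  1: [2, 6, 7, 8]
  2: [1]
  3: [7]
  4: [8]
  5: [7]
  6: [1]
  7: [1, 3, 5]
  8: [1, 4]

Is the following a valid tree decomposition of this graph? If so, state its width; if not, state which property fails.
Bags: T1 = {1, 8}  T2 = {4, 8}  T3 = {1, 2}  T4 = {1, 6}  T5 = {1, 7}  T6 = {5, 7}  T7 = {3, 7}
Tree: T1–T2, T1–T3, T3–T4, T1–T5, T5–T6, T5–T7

Every vertex of G appears in some bag (union = {1, 2, 3, 4, 5, 6, 7, 8}); every edge is covered by a bag; and for each vertex v the set of bags containing v is connected in the bag tree. The decomposition is therefore valid. The largest bag has 2 vertices, so the width is 1.

Yes; width 1.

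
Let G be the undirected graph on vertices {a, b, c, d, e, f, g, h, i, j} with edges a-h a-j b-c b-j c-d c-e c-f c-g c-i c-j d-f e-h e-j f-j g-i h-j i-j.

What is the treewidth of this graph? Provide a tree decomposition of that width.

The largest bag has 3 vertices, giving width 2; this decomposition certifies tw(G) ≤ 2. Conversely, {e, h, j} is a clique of size 3, and the vertices of any clique must share a bag in every tree decomposition; so some bag has ≥ 3 vertices and tw(G) ≥ 2. Combining the bounds, tw(G) = 2.

Treewidth 2.
One optimal decomposition is:
Bags: B1 = {c, e, j}  B2 = {c, i, j}  B3 = {e, h, j}  B4 = {c, f, j}  B5 = {c, d, f}  B6 = {a, h, j}  B7 = {c, g, i}  B8 = {b, c, j}
Tree: B1–B2, B1–B3, B1–B4, B4–B5, B3–B6, B2–B7, B4–B8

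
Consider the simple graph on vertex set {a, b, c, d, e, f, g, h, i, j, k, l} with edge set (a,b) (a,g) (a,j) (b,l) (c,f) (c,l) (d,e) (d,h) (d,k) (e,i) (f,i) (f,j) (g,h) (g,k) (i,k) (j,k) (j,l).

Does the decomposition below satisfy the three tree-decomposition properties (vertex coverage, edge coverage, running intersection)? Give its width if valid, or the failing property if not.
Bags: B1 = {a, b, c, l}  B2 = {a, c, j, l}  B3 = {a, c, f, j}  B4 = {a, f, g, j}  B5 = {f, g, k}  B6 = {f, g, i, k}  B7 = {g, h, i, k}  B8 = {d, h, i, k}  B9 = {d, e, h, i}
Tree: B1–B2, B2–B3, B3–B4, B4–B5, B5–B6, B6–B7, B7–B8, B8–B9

No — edge (j,k) lies in no bag.

A tree decomposition must satisfy three properties: every vertex lies in some bag; for every edge, both endpoints lie together in some bag; and for every vertex, the bags containing it form a connected subtree. Here edge (j,k) lies in no bag, so the decomposition is invalid.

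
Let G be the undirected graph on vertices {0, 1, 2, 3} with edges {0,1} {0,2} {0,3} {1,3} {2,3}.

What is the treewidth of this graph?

A width-2 tree decomposition is:
Bags: B1 = {0, 2, 3}  B2 = {0, 1, 3}
Tree: B1–B2
Every bag has size at most 3, so the width is 3 − 1 = 2 and tw(G) ≤ 2. For the lower bound, the 3 vertices {0, 1, 3} are pairwise adjacent, and any tree decomposition puts a clique entirely inside one bag — forcing width ≥ 2. Combining the bounds, tw(G) = 2.

2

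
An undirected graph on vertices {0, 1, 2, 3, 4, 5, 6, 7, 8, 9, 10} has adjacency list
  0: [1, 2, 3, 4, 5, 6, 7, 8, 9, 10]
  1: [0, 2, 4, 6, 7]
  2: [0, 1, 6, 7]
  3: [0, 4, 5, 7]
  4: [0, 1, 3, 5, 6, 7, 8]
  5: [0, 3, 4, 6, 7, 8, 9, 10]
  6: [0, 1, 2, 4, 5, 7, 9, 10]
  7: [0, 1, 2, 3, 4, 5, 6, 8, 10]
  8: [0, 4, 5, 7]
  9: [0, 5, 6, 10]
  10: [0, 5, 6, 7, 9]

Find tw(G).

4

A width-4 tree decomposition is:
Bags: B1 = {0, 4, 5, 6, 7}  B2 = {0, 3, 4, 5, 7}  B3 = {0, 1, 4, 6, 7}  B4 = {0, 4, 5, 7, 8}  B5 = {0, 5, 6, 7, 10}  B6 = {0, 1, 2, 6, 7}  B7 = {0, 5, 6, 9, 10}
Tree: B1–B2, B1–B3, B2–B4, B1–B5, B3–B6, B5–B7
Every bag has size at most 5, so the width is 5 − 1 = 4 and tw(G) ≤ 4. For the lower bound, the 5 vertices {0, 5, 6, 9, 10} are pairwise adjacent, and any tree decomposition puts a clique entirely inside one bag — forcing width ≥ 4. Therefore the treewidth is 4.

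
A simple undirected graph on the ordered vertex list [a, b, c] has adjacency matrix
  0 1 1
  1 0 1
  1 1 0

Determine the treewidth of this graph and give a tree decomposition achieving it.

Treewidth 2.
One optimal decomposition is:
Bags: B1 = {a, b, c}
Tree: (single bag)

With just one bag of size 3, the width is 3 − 1 = 2, so tw(G) ≤ 2. Conversely, {a, b, c} is a clique of size 3, and the vertices of any clique must share a bag in every tree decomposition; so some bag has ≥ 3 vertices and tw(G) ≥ 2. Therefore the treewidth is 2.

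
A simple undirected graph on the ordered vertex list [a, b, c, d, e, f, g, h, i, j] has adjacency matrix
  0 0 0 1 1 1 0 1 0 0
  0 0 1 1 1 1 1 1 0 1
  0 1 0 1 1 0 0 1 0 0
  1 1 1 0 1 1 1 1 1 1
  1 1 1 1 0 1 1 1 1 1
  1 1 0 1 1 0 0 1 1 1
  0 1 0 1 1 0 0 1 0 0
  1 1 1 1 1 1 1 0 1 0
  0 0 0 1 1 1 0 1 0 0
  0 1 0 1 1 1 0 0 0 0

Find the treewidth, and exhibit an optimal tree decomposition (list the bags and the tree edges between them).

Treewidth 4.
One optimal decomposition is:
Bags: B1 = {b, d, e, f, h}  B2 = {b, d, e, f, j}  B3 = {b, d, e, g, h}  B4 = {b, c, d, e, h}  B5 = {a, d, e, f, h}  B6 = {d, e, f, h, i}
Tree: B1–B2, B1–B3, B3–B4, B1–B5, B5–B6

Each bag holds 5 vertices, so the decomposition has width 4, which upper-bounds the treewidth. On the other hand G contains the 5-clique {b, d, e, f, j}. A clique must lie in a single bag of any decomposition, so no decomposition can have width below 4. Combining the bounds, tw(G) = 4.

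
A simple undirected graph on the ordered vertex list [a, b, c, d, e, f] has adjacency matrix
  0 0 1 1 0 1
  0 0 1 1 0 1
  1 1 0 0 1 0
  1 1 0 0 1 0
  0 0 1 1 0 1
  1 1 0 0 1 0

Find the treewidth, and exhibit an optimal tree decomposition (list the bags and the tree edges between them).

Treewidth 3.
Bags: B1 = {b, c, d, f}  B2 = {a, c, d, f}  B3 = {c, d, e, f}
Tree: B1–B2, B2–B3

Each bag holds 4 vertices, so the decomposition has width 3, which upper-bounds the treewidth. For the lower bound: the 4 vertex sets {b,f}, {a,d}, {c}, {e} are disjoint, each induces a connected subgraph, and every pair is joined by at least one edge of G. Contracting each set to a single vertex therefore yields K_{4} as a minor, and since treewidth is minor-monotone, tw(G) ≥ tw(K_{4}) = 3. Combining the bounds, tw(G) = 3.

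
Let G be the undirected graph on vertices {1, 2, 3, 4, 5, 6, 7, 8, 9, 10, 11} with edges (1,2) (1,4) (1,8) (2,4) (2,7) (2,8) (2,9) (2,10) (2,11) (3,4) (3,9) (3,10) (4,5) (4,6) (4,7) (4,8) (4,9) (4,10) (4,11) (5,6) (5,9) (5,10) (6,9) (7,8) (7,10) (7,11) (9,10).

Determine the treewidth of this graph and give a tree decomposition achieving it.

The largest bag has 4 vertices, giving width 3; this decomposition certifies tw(G) ≤ 3. For the lower bound, the 4 vertices {1, 2, 4, 8} are pairwise adjacent, and any tree decomposition puts a clique entirely inside one bag — forcing width ≥ 3. Hence tw(G) = 3 exactly.

Treewidth 3.
One optimal decomposition is:
Bags: B1 = {2, 4, 7, 8}  B2 = {2, 4, 7, 10}  B3 = {2, 4, 9, 10}  B4 = {3, 4, 9, 10}  B5 = {1, 2, 4, 8}  B6 = {2, 4, 7, 11}  B7 = {4, 5, 9, 10}  B8 = {4, 5, 6, 9}
Tree: B1–B2, B2–B3, B3–B4, B1–B5, B1–B6, B4–B7, B7–B8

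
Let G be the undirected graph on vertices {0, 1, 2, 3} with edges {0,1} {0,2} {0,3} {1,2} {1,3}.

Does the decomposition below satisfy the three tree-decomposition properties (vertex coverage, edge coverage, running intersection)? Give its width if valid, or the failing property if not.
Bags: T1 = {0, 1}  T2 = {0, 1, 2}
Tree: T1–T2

A tree decomposition must satisfy three properties: every vertex lies in some bag; for every edge, both endpoints lie together in some bag; and for every vertex, the bags containing it form a connected subtree. Here vertex 3 appears in no bag, so the decomposition is invalid.

No — vertex 3 appears in no bag.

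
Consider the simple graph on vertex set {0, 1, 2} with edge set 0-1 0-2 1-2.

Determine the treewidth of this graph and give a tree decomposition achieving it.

Treewidth 2.
One such decomposition:
Bags: B1 = {0, 1, 2}
Tree: (single bag)

With just one bag of size 3, the width is 3 − 1 = 2, so tw(G) ≤ 2. Conversely, {0, 1, 2} is a clique of size 3, and the vertices of any clique must share a bag in every tree decomposition; so some bag has ≥ 3 vertices and tw(G) ≥ 2. Therefore the treewidth is 2.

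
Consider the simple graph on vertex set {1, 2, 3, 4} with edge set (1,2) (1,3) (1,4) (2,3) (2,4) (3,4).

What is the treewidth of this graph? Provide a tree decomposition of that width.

Treewidth 3.
One optimal decomposition is:
Bags: B1 = {1, 2, 3, 4}
Tree: (single bag)

A single bag containing all 4 vertices is trivially a valid decomposition of width 3. On the other hand G contains the 4-clique {1, 2, 3, 4}. A clique must lie in a single bag of any decomposition, so no decomposition can have width below 3. The upper and lower bounds meet at 3, so that is the treewidth.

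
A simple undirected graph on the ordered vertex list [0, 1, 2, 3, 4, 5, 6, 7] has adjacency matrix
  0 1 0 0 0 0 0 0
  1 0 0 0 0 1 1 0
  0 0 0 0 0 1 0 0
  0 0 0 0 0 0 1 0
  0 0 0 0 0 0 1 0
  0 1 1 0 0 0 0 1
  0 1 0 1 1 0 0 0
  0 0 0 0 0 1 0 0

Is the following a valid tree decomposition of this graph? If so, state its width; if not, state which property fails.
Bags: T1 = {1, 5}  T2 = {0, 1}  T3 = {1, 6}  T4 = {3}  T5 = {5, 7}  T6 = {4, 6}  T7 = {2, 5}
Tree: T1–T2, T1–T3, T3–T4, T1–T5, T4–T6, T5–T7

A tree decomposition must satisfy three properties: every vertex lies in some bag; for every edge, both endpoints lie together in some bag; and for every vertex, the bags containing it form a connected subtree. Here edge (6,3) lies in no bag, so the decomposition is invalid.

No — edge (6,3) lies in no bag.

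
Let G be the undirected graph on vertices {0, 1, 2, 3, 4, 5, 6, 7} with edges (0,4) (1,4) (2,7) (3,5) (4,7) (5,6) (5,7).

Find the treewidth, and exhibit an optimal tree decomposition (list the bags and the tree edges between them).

Treewidth 1.
One such decomposition:
Bags: B1 = {4, 7}  B2 = {0, 4}  B3 = {1, 4}  B4 = {2, 7}  B5 = {5, 7}  B6 = {3, 5}  B7 = {5, 6}
Tree: B1–B2, B1–B3, B1–B4, B1–B5, B5–B6, B6–B7

Each bag holds 2 vertices, so the decomposition has width 1, which upper-bounds the treewidth. G has an edge, so its treewidth is at least 1. Combining the bounds, tw(G) = 1.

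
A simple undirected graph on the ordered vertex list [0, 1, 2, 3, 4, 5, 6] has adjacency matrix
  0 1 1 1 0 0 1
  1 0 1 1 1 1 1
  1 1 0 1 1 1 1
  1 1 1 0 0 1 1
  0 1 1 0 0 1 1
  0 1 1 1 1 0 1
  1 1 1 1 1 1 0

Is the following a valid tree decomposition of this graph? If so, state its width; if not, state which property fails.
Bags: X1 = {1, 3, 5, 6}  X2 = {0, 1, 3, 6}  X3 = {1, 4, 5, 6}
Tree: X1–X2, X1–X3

A tree decomposition must satisfy three properties: every vertex lies in some bag; for every edge, both endpoints lie together in some bag; and for every vertex, the bags containing it form a connected subtree. Here vertex 2 appears in no bag, so the decomposition is invalid.

No — vertex 2 appears in no bag.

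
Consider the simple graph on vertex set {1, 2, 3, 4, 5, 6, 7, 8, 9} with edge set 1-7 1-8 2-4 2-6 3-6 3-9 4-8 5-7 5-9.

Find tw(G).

A width-2 tree decomposition is:
Bags: B1 = {5, 7, 9}  B2 = {3, 7, 9}  B3 = {3, 6, 7}  B4 = {2, 6, 7}  B5 = {2, 4, 7}  B6 = {4, 7, 8}  B7 = {1, 7, 8}
Tree: B1–B2, B2–B3, B3–B4, B4–B5, B5–B6, B6–B7
Every bag has size at most 3, so the width is 3 − 1 = 2 and tw(G) ≤ 2. For the lower bound, G contains the cycle 7–5–9–3–6–2–4–8–1–7, so G is not a forest; only forests have treewidth ≤ 1, hence tw(G) ≥ 2. Combining the bounds, tw(G) = 2.

2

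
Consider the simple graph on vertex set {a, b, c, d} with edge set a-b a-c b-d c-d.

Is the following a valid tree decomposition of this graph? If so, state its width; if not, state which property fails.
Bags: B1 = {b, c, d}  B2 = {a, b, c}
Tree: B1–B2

Vertex coverage: the bags together contain {a, b, c, d}, the full vertex set. Edge coverage: each edge of G has both endpoints in at least one bag. Running intersection: for every vertex, the bags containing it form a connected subtree. All three properties hold, so this is a valid tree decomposition of width max|bag| − 1 = 2, and hence tw(G) ≤ 2.

Yes; width 2.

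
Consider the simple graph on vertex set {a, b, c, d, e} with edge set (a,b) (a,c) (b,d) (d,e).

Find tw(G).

1

A width-1 tree decomposition is:
Bags: B1 = {d, e}  B2 = {b, d}  B3 = {a, b}  B4 = {a, c}
Tree: B1–B2, B2–B3, B3–B4
Every bag has size at most 2, so the width is 2 − 1 = 1 and tw(G) ≤ 1. Any graph with an edge has treewidth ≥ 1, and G has the edge e–d. Therefore the treewidth is 1.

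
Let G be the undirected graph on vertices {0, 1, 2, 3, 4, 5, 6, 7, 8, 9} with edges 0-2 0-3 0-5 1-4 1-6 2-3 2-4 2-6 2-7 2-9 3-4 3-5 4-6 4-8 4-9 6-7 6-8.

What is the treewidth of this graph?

A width-2 tree decomposition is:
Bags: B1 = {2, 4, 6}  B2 = {2, 3, 4}  B3 = {4, 6, 8}  B4 = {1, 4, 6}  B5 = {2, 4, 9}  B6 = {2, 6, 7}  B7 = {0, 2, 3}  B8 = {0, 3, 5}
Tree: B1–B2, B1–B3, B3–B4, B1–B5, B1–B6, B2–B7, B7–B8
The largest bag has 3 vertices, giving width 2; this decomposition certifies tw(G) ≤ 2. On the other hand G contains the 3-clique {4, 6, 8}. A clique must lie in a single bag of any decomposition, so no decomposition can have width below 2. Hence tw(G) = 2 exactly.

2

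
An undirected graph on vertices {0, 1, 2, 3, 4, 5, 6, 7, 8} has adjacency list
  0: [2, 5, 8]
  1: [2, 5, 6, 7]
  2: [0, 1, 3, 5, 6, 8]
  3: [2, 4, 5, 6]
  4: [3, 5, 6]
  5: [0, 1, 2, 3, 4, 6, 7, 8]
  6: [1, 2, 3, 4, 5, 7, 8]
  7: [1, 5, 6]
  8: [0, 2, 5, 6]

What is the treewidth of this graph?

3

A width-3 tree decomposition is:
Bags: B1 = {1, 2, 5, 6}  B2 = {2, 3, 5, 6}  B3 = {2, 5, 6, 8}  B4 = {1, 5, 6, 7}  B5 = {0, 2, 5, 8}  B6 = {3, 4, 5, 6}
Tree: B1–B2, B1–B3, B1–B4, B3–B5, B2–B6
Each bag holds 4 vertices, so the decomposition has width 3, which upper-bounds the treewidth. Conversely, {0, 2, 5, 8} is a clique of size 4, and the vertices of any clique must share a bag in every tree decomposition; so some bag has ≥ 4 vertices and tw(G) ≥ 3. Hence tw(G) = 3 exactly.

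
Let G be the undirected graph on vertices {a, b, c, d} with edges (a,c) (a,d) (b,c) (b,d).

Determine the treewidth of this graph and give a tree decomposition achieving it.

Treewidth 2.
One such decomposition:
Bags: B1 = {b, c, d}  B2 = {a, c, d}
Tree: B1–B2

Each bag holds 3 vertices, so the decomposition has width 2, which upper-bounds the treewidth. The edges d–b–c–a–d form a cycle, so G is not a tree and its treewidth is at least 2. Hence tw(G) = 2 exactly.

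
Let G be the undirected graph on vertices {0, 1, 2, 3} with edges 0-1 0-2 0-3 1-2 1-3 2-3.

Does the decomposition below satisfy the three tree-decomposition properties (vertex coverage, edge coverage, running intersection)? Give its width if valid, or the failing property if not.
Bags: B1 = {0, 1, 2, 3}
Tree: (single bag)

Yes; width 3.

Every vertex of G appears in some bag (union = {0, 1, 2, 3}); every edge is covered by a bag; and for each vertex v the set of bags containing v is connected in the bag tree. The decomposition is therefore valid. The largest bag has 4 vertices, so the width is 3.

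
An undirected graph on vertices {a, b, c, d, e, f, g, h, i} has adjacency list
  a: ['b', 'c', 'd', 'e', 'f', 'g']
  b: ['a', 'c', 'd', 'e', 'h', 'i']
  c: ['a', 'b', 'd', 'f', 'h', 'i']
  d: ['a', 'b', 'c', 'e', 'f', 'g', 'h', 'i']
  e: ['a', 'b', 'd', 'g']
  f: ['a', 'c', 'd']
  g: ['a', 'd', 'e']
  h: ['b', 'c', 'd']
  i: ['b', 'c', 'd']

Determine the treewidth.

3

A width-3 tree decomposition is:
Bags: B1 = {a, b, d, e}  B2 = {a, b, c, d}  B3 = {a, d, e, g}  B4 = {b, c, d, h}  B5 = {b, c, d, i}  B6 = {a, c, d, f}
Tree: B1–B2, B1–B3, B2–B4, B2–B5, B2–B6
Each bag holds 4 vertices, so the decomposition has width 3, which upper-bounds the treewidth. For the lower bound, the 4 vertices {a, d, e, g} are pairwise adjacent, and any tree decomposition puts a clique entirely inside one bag — forcing width ≥ 3. Combining the bounds, tw(G) = 3.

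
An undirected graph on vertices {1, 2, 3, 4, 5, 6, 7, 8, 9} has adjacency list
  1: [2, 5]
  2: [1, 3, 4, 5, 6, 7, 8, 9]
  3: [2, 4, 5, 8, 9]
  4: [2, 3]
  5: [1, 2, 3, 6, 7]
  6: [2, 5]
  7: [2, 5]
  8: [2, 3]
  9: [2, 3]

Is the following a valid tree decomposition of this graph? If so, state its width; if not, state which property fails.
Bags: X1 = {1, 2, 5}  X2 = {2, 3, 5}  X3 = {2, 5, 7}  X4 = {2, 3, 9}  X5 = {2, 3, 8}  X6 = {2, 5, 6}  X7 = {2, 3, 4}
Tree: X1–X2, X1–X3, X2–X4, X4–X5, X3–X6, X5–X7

Yes; width 2.

Checking the three conditions: (i) the bags cover all of {1, 2, 3, 4, 5, 6, 7, 8, 9}; (ii) for each edge, some bag contains both endpoints; (iii) the bags containing any fixed vertex form a subtree. All hold, so the decomposition is valid with width 3 − 1 = 2.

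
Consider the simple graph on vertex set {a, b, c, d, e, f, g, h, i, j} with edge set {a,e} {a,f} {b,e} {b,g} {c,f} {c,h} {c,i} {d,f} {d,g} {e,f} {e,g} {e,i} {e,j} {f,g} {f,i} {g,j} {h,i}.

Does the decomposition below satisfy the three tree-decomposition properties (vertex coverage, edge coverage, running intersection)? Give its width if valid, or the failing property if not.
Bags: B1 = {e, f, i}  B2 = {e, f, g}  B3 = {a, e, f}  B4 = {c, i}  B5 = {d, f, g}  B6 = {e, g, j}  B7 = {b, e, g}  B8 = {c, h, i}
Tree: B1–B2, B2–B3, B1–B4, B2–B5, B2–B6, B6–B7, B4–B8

A tree decomposition must satisfy three properties: every vertex lies in some bag; for every edge, both endpoints lie together in some bag; and for every vertex, the bags containing it form a connected subtree. Here edge (f,c) lies in no bag, so the decomposition is invalid.

No — edge (f,c) lies in no bag.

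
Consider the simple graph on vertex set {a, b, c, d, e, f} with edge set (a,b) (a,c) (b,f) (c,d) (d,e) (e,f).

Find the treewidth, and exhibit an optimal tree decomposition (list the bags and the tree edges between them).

Each bag holds 3 vertices, so the decomposition has width 2, which upper-bounds the treewidth. Since d–c–a–b–f–e–d is a cycle in G, G is not acyclic. Forests are exactly the graphs of treewidth ≤ 1, so tw(G) ≥ 2. Hence tw(G) = 2 exactly.

Treewidth 2.
Bags: B1 = {a, c, d}  B2 = {a, b, d}  B3 = {b, d, f}  B4 = {d, e, f}
Tree: B1–B2, B2–B3, B3–B4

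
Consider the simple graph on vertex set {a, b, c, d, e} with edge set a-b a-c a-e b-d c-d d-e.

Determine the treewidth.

2

A width-2 tree decomposition is:
Bags: B1 = {a, b, d}  B2 = {a, c, d}  B3 = {a, d, e}
Tree: B1–B2, B2–B3
The largest bag has 3 vertices, giving width 2; this decomposition certifies tw(G) ≤ 2. For the lower bound, G contains the cycle d–b–a–c–d, so G is not a forest; only forests have treewidth ≤ 1, hence tw(G) ≥ 2. Combining the bounds, tw(G) = 2.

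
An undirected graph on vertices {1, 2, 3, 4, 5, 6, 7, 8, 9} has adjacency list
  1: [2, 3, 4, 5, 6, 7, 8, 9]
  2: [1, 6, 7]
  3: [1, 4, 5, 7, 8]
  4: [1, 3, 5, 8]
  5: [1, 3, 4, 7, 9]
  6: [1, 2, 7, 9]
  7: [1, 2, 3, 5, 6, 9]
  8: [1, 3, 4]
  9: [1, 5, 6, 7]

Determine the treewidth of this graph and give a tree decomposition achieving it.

Each bag holds 4 vertices, so the decomposition has width 3, which upper-bounds the treewidth. On the other hand G contains the 4-clique {1, 3, 4, 8}. A clique must lie in a single bag of any decomposition, so no decomposition can have width below 3. Hence tw(G) = 3 exactly.

Treewidth 3.
One optimal decomposition is:
Bags: B1 = {1, 3, 5, 7}  B2 = {1, 5, 7, 9}  B3 = {1, 6, 7, 9}  B4 = {1, 3, 4, 5}  B5 = {1, 3, 4, 8}  B6 = {1, 2, 6, 7}
Tree: B1–B2, B2–B3, B1–B4, B4–B5, B3–B6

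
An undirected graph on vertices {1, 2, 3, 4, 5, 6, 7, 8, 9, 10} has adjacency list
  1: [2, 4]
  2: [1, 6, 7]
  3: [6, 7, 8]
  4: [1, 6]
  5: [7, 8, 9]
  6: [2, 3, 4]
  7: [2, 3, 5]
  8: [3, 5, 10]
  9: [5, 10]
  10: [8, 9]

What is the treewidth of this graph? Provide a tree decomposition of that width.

Treewidth 2.
One such decomposition:
Bags: B1 = {1, 4, 6}  B2 = {1, 2, 6}  B3 = {2, 3, 6}  B4 = {2, 3, 7}  B5 = {3, 7, 8}  B6 = {5, 7, 8}  B7 = {5, 8, 10}  B8 = {5, 9, 10}
Tree: B1–B2, B2–B3, B3–B4, B4–B5, B5–B6, B6–B7, B7–B8

Every bag has size at most 3, so the width is 3 − 1 = 2 and tw(G) ≤ 2. Since 4–1–2–6–4 is a cycle in G, G is not acyclic. Forests are exactly the graphs of treewidth ≤ 1, so tw(G) ≥ 2. Combining the bounds, tw(G) = 2.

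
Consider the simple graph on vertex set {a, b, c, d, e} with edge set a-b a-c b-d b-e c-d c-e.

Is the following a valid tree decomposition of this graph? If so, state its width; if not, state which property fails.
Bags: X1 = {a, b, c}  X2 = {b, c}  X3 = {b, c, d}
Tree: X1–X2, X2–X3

No — vertex e appears in no bag.

A tree decomposition must satisfy three properties: every vertex lies in some bag; for every edge, both endpoints lie together in some bag; and for every vertex, the bags containing it form a connected subtree. Here vertex e appears in no bag, so the decomposition is invalid.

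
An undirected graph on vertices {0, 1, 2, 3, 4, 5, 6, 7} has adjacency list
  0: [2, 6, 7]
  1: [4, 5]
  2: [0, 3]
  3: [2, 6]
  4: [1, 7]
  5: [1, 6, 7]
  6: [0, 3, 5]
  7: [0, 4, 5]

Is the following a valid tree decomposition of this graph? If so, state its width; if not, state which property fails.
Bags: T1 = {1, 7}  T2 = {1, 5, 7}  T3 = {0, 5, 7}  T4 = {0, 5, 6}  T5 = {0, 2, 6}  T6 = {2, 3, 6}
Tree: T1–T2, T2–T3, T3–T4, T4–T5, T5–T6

A tree decomposition must satisfy three properties: every vertex lies in some bag; for every edge, both endpoints lie together in some bag; and for every vertex, the bags containing it form a connected subtree. Here vertex 4 appears in no bag, so the decomposition is invalid.

No — vertex 4 appears in no bag.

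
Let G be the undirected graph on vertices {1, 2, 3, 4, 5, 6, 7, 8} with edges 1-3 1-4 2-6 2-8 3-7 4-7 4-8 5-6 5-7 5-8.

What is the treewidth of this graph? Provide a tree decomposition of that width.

Each bag holds 3 vertices, so the decomposition has width 2, which upper-bounds the treewidth. The edges 2–6–5–8–2 form a cycle, so G is not a tree and its treewidth is at least 2. Combining the bounds, tw(G) = 2.

Treewidth 2.
One such decomposition:
Bags: B1 = {2, 6, 8}  B2 = {5, 6, 8}  B3 = {4, 5, 8}  B4 = {4, 5, 7}  B5 = {1, 4, 7}  B6 = {1, 3, 7}
Tree: B1–B2, B2–B3, B3–B4, B4–B5, B5–B6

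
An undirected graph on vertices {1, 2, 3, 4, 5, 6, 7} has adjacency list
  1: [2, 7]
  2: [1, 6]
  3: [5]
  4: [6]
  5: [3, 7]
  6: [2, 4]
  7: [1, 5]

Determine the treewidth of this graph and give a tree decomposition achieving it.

Treewidth 1.
One optimal decomposition is:
Bags: B1 = {3, 5}  B2 = {5, 7}  B3 = {1, 7}  B4 = {1, 2}  B5 = {2, 6}  B6 = {4, 6}
Tree: B1–B2, B2–B3, B3–B4, B4–B5, B5–B6

Each bag holds 2 vertices, so the decomposition has width 1, which upper-bounds the treewidth. Any graph with an edge has treewidth ≥ 1, and G has the edge 3–5. Hence tw(G) = 1 exactly.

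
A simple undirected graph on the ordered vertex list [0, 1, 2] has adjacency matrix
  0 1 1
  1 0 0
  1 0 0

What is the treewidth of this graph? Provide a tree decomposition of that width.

Treewidth 1.
One optimal decomposition is:
Bags: B1 = {0, 2}  B2 = {0, 1}
Tree: B1–B2

Each bag holds 2 vertices, so the decomposition has width 1, which upper-bounds the treewidth. Any graph with an edge has treewidth ≥ 1, and G has the edge 2–0. Therefore the treewidth is 1.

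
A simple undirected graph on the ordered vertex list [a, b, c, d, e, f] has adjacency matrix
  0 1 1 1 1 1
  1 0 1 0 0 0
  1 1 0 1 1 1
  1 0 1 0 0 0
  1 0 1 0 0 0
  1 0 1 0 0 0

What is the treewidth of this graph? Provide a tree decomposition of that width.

Treewidth 2.
Bags: B1 = {a, c, f}  B2 = {a, b, c}  B3 = {a, c, e}  B4 = {a, c, d}
Tree: B1–B2, B2–B3, B2–B4

Every bag has size at most 3, so the width is 3 − 1 = 2 and tw(G) ≤ 2. For the lower bound, the 3 vertices {a, c, d} are pairwise adjacent, and any tree decomposition puts a clique entirely inside one bag — forcing width ≥ 2. Combining the bounds, tw(G) = 2.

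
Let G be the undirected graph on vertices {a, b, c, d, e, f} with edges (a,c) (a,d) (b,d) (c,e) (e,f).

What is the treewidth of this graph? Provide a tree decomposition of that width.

Treewidth 1.
One such decomposition:
Bags: B1 = {e, f}  B2 = {c, e}  B3 = {a, c}  B4 = {a, d}  B5 = {b, d}
Tree: B1–B2, B2–B3, B3–B4, B4–B5

Every bag has size at most 2, so the width is 2 − 1 = 1 and tw(G) ≤ 1. Any graph with an edge has treewidth ≥ 1, and G has the edge f–e. Combining the bounds, tw(G) = 1.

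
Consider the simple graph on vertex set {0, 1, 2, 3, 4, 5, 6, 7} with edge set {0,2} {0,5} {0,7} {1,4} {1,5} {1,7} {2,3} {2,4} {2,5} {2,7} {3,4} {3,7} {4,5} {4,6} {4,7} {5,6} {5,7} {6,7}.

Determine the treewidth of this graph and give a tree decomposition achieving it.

The largest bag has 4 vertices, giving width 3; this decomposition certifies tw(G) ≤ 3. For the lower bound, the 4 vertices {0, 2, 5, 7} are pairwise adjacent, and any tree decomposition puts a clique entirely inside one bag — forcing width ≥ 3. Combining the bounds, tw(G) = 3.

Treewidth 3.
Bags: B1 = {2, 4, 5, 7}  B2 = {1, 4, 5, 7}  B3 = {0, 2, 5, 7}  B4 = {2, 3, 4, 7}  B5 = {4, 5, 6, 7}
Tree: B1–B2, B1–B3, B1–B4, B2–B5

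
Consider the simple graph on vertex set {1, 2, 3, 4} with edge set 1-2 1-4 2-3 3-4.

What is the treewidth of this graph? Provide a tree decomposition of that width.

Treewidth 2.
Bags: B1 = {2, 3, 4}  B2 = {1, 2, 4}
Tree: B1–B2

The largest bag has 3 vertices, giving width 2; this decomposition certifies tw(G) ≤ 2. Since 4–3–2–1–4 is a cycle in G, G is not acyclic. Forests are exactly the graphs of treewidth ≤ 1, so tw(G) ≥ 2. Therefore the treewidth is 2.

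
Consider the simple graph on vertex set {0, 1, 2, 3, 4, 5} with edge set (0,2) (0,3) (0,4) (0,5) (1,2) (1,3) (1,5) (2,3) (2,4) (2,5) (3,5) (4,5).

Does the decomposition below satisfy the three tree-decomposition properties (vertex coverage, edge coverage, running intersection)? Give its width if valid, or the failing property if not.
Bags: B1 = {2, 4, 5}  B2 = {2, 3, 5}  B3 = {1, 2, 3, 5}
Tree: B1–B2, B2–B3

A tree decomposition must satisfy three properties: every vertex lies in some bag; for every edge, both endpoints lie together in some bag; and for every vertex, the bags containing it form a connected subtree. Here vertex 0 appears in no bag, so the decomposition is invalid.

No — vertex 0 appears in no bag.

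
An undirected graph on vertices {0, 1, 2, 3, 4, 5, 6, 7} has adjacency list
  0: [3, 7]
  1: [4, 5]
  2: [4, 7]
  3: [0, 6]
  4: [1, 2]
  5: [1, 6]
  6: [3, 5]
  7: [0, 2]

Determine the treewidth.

2

A width-2 tree decomposition is:
Bags: B1 = {1, 5, 6}  B2 = {1, 3, 6}  B3 = {0, 1, 3}  B4 = {0, 1, 7}  B5 = {1, 2, 7}  B6 = {1, 2, 4}
Tree: B1–B2, B2–B3, B3–B4, B4–B5, B5–B6
Every bag has size at most 3, so the width is 3 − 1 = 2 and tw(G) ≤ 2. For the lower bound, G contains the cycle 1–5–6–3–0–7–2–4–1, so G is not a forest; only forests have treewidth ≤ 1, hence tw(G) ≥ 2. The upper and lower bounds meet at 2, so that is the treewidth.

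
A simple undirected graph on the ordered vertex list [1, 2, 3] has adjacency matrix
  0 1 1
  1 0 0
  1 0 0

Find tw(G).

1

A width-1 tree decomposition is:
Bags: B1 = {1, 2}  B2 = {1, 3}
Tree: B1–B2
The largest bag has 2 vertices, giving width 1; this decomposition certifies tw(G) ≤ 1. G has an edge, so its treewidth is at least 1. The upper and lower bounds meet at 1, so that is the treewidth.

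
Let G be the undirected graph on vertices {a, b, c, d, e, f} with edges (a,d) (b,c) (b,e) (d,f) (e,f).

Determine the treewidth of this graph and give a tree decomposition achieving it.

Each bag holds 2 vertices, so the decomposition has width 1, which upper-bounds the treewidth. Any graph with an edge has treewidth ≥ 1, and G has the edge c–b. The upper and lower bounds meet at 1, so that is the treewidth.

Treewidth 1.
One such decomposition:
Bags: B1 = {b, c}  B2 = {b, e}  B3 = {e, f}  B4 = {d, f}  B5 = {a, d}
Tree: B1–B2, B2–B3, B3–B4, B4–B5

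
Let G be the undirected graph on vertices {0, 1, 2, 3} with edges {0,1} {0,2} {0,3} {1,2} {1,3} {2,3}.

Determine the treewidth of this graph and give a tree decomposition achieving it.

Treewidth 3.
One such decomposition:
Bags: B1 = {0, 1, 2, 3}
Tree: (single bag)

A single bag containing all 4 vertices is trivially a valid decomposition of width 3. Conversely, {0, 1, 2, 3} is a clique of size 4, and the vertices of any clique must share a bag in every tree decomposition; so some bag has ≥ 4 vertices and tw(G) ≥ 3. Therefore the treewidth is 3.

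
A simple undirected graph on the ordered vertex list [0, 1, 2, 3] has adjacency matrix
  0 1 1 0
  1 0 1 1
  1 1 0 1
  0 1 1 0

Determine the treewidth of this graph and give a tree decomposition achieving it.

Every bag has size at most 3, so the width is 3 − 1 = 2 and tw(G) ≤ 2. Conversely, {0, 1, 2} is a clique of size 3, and the vertices of any clique must share a bag in every tree decomposition; so some bag has ≥ 3 vertices and tw(G) ≥ 2. Combining the bounds, tw(G) = 2.

Treewidth 2.
One such decomposition:
Bags: B1 = {1, 2, 3}  B2 = {0, 1, 2}
Tree: B1–B2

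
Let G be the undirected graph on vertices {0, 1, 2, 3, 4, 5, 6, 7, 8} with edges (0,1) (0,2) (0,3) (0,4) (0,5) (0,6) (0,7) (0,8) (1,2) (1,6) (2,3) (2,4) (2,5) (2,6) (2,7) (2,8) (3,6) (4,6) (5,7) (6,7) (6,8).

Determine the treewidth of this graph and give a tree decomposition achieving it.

Treewidth 3.
One optimal decomposition is:
Bags: B1 = {0, 2, 6, 7}  B2 = {0, 2, 6, 8}  B3 = {0, 2, 4, 6}  B4 = {0, 2, 5, 7}  B5 = {0, 2, 3, 6}  B6 = {0, 1, 2, 6}
Tree: B1–B2, B2–B3, B1–B4, B1–B5, B1–B6

Each bag holds 4 vertices, so the decomposition has width 3, which upper-bounds the treewidth. On the other hand G contains the 4-clique {0, 2, 5, 7}. A clique must lie in a single bag of any decomposition, so no decomposition can have width below 3. The upper and lower bounds meet at 3, so that is the treewidth.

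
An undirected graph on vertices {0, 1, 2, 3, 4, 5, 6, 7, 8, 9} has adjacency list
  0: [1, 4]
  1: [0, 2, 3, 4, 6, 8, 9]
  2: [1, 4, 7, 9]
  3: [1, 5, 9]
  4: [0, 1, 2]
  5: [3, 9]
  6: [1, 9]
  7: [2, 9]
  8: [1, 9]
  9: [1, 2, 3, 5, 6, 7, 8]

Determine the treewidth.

A width-2 tree decomposition is:
Bags: B1 = {3, 5, 9}  B2 = {1, 3, 9}  B3 = {1, 2, 9}  B4 = {1, 2, 4}  B5 = {2, 7, 9}  B6 = {1, 6, 9}  B7 = {0, 1, 4}  B8 = {1, 8, 9}
Tree: B1–B2, B2–B3, B3–B4, B3–B5, B3–B6, B4–B7, B3–B8
The largest bag has 3 vertices, giving width 2; this decomposition certifies tw(G) ≤ 2. Conversely, {0, 1, 4} is a clique of size 3, and the vertices of any clique must share a bag in every tree decomposition; so some bag has ≥ 3 vertices and tw(G) ≥ 2. Hence tw(G) = 2 exactly.

2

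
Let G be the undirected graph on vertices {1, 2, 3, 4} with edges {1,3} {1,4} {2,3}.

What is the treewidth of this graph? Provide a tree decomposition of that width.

Each bag holds 2 vertices, so the decomposition has width 1, which upper-bounds the treewidth. Any graph with an edge has treewidth ≥ 1, and G has the edge 2–3. Combining the bounds, tw(G) = 1.

Treewidth 1.
One optimal decomposition is:
Bags: B1 = {2, 3}  B2 = {1, 3}  B3 = {1, 4}
Tree: B1–B2, B2–B3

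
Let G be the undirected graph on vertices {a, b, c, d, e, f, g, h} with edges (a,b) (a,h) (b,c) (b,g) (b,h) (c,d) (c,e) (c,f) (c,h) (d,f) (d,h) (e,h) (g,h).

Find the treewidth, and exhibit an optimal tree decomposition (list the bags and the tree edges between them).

Treewidth 2.
One such decomposition:
Bags: B1 = {b, c, h}  B2 = {c, e, h}  B3 = {c, d, h}  B4 = {a, b, h}  B5 = {b, g, h}  B6 = {c, d, f}
Tree: B1–B2, B1–B3, B1–B4, B1–B5, B3–B6

Every bag has size at most 3, so the width is 3 − 1 = 2 and tw(G) ≤ 2. On the other hand G contains the 3-clique {c, d, h}. A clique must lie in a single bag of any decomposition, so no decomposition can have width below 2. Hence tw(G) = 2 exactly.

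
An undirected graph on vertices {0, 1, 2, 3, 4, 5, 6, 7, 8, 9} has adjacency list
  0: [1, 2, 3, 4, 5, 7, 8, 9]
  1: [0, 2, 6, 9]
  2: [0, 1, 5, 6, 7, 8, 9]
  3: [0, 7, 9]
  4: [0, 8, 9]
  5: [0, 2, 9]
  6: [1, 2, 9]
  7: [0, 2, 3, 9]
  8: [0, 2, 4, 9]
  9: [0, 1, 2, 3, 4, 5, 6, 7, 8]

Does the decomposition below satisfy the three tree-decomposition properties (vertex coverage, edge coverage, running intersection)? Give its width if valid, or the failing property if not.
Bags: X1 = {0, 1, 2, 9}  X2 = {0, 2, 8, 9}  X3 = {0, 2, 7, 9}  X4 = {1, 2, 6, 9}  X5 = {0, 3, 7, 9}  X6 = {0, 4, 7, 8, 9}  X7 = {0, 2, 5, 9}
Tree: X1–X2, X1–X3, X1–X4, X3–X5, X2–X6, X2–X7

No — bags containing vertex 7 are not connected in the tree.

A tree decomposition must satisfy three properties: every vertex lies in some bag; for every edge, both endpoints lie together in some bag; and for every vertex, the bags containing it form a connected subtree. Here bags containing vertex 7 are not connected in the tree, so the decomposition is invalid.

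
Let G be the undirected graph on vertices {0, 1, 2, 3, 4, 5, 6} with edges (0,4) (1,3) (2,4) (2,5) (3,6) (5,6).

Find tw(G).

1

A width-1 tree decomposition is:
Bags: B1 = {1, 3}  B2 = {3, 6}  B3 = {5, 6}  B4 = {2, 5}  B5 = {2, 4}  B6 = {0, 4}
Tree: B1–B2, B2–B3, B3–B4, B4–B5, B5–B6
Every bag has size at most 2, so the width is 2 − 1 = 1 and tw(G) ≤ 1. G has an edge, so its treewidth is at least 1. Hence tw(G) = 1 exactly.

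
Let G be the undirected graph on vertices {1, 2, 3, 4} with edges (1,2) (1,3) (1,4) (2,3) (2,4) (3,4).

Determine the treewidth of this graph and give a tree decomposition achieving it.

Treewidth 3.
One optimal decomposition is:
Bags: B1 = {1, 2, 3, 4}
Tree: (single bag)

A single bag containing all 4 vertices is trivially a valid decomposition of width 3. On the other hand G contains the 4-clique {1, 2, 3, 4}. A clique must lie in a single bag of any decomposition, so no decomposition can have width below 3. The upper and lower bounds meet at 3, so that is the treewidth.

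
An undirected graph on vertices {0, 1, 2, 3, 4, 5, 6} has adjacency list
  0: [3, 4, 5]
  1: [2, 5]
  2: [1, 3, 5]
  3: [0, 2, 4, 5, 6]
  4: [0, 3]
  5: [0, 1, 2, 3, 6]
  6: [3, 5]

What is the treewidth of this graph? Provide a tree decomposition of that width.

Each bag holds 3 vertices, so the decomposition has width 2, which upper-bounds the treewidth. For the lower bound, the 3 vertices {1, 2, 5} are pairwise adjacent, and any tree decomposition puts a clique entirely inside one bag — forcing width ≥ 2. Combining the bounds, tw(G) = 2.

Treewidth 2.
One such decomposition:
Bags: B1 = {0, 3, 5}  B2 = {2, 3, 5}  B3 = {0, 3, 4}  B4 = {3, 5, 6}  B5 = {1, 2, 5}
Tree: B1–B2, B1–B3, B2–B4, B2–B5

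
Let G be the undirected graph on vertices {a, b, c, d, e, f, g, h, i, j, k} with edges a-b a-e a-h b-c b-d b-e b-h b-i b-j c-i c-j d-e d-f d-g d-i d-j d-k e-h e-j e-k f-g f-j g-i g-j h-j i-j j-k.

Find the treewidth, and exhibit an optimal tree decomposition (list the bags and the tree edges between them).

Every bag has size at most 4, so the width is 4 − 1 = 3 and tw(G) ≤ 3. Conversely, {d, f, g, j} is a clique of size 4, and the vertices of any clique must share a bag in every tree decomposition; so some bag has ≥ 4 vertices and tw(G) ≥ 3. The upper and lower bounds meet at 3, so that is the treewidth.

Treewidth 3.
One optimal decomposition is:
Bags: B1 = {b, e, h, j}  B2 = {b, d, e, j}  B3 = {b, d, i, j}  B4 = {d, e, j, k}  B5 = {a, b, e, h}  B6 = {d, g, i, j}  B7 = {b, c, i, j}  B8 = {d, f, g, j}
Tree: B1–B2, B2–B3, B2–B4, B1–B5, B3–B6, B3–B7, B6–B8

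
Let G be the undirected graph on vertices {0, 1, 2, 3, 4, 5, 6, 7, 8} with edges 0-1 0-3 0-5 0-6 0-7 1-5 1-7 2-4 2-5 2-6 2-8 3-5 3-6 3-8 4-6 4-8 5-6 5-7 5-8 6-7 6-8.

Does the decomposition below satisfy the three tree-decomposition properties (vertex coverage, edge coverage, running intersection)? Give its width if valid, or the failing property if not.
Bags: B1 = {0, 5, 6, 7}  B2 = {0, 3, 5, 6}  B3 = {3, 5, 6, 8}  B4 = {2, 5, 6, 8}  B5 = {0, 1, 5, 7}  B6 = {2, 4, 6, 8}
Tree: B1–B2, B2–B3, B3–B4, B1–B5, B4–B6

Every vertex of G appears in some bag (union = {0, 1, 2, 3, 4, 5, 6, 7, 8}); every edge is covered by a bag; and for each vertex v the set of bags containing v is connected in the bag tree. The decomposition is therefore valid. The largest bag has 4 vertices, so the width is 3.

Yes; width 3.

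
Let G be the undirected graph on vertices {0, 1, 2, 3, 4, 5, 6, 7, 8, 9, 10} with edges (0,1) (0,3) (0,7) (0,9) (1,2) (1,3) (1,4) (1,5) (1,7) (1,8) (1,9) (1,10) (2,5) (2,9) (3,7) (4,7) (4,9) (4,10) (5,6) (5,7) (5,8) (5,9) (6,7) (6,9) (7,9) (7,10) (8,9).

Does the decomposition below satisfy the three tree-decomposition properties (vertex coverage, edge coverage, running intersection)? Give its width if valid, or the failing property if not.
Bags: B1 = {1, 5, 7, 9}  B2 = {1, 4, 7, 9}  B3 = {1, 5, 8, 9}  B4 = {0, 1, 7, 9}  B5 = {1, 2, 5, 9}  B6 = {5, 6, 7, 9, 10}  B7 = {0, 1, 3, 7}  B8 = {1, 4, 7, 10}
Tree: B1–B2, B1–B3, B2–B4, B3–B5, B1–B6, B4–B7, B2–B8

No — bags containing vertex 10 are not connected in the tree.

A tree decomposition must satisfy three properties: every vertex lies in some bag; for every edge, both endpoints lie together in some bag; and for every vertex, the bags containing it form a connected subtree. Here bags containing vertex 10 are not connected in the tree, so the decomposition is invalid.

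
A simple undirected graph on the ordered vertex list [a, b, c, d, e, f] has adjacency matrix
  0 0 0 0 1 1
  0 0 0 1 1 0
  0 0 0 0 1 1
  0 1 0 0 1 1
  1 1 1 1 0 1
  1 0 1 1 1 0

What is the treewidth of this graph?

2

A width-2 tree decomposition is:
Bags: B1 = {b, d, e}  B2 = {d, e, f}  B3 = {a, e, f}  B4 = {c, e, f}
Tree: B1–B2, B2–B3, B3–B4
The largest bag has 3 vertices, giving width 2; this decomposition certifies tw(G) ≤ 2. Conversely, {d, e, f} is a clique of size 3, and the vertices of any clique must share a bag in every tree decomposition; so some bag has ≥ 3 vertices and tw(G) ≥ 2. Hence tw(G) = 2 exactly.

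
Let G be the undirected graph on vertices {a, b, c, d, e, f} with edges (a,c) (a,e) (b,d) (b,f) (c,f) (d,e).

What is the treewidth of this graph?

A width-2 tree decomposition is:
Bags: B1 = {a, c, e}  B2 = {c, e, f}  B3 = {b, e, f}  B4 = {b, d, e}
Tree: B1–B2, B2–B3, B3–B4
Each bag holds 3 vertices, so the decomposition has width 2, which upper-bounds the treewidth. The edges e–a–c–f–b–d–e form a cycle, so G is not a tree and its treewidth is at least 2. The upper and lower bounds meet at 2, so that is the treewidth.

2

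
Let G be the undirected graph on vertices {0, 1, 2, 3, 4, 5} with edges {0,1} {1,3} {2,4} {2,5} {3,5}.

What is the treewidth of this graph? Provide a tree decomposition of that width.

Treewidth 1.
One optimal decomposition is:
Bags: B1 = {2, 4}  B2 = {2, 5}  B3 = {3, 5}  B4 = {1, 3}  B5 = {0, 1}
Tree: B1–B2, B2–B3, B3–B4, B4–B5

Each bag holds 2 vertices, so the decomposition has width 1, which upper-bounds the treewidth. G has an edge, so its treewidth is at least 1. The upper and lower bounds meet at 1, so that is the treewidth.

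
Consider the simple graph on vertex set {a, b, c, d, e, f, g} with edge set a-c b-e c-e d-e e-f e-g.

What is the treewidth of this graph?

A width-1 tree decomposition is:
Bags: B1 = {e, f}  B2 = {c, e}  B3 = {d, e}  B4 = {e, g}  B5 = {b, e}  B6 = {a, c}
Tree: B1–B2, B2–B3, B2–B4, B2–B5, B2–B6
Each bag holds 2 vertices, so the decomposition has width 1, which upper-bounds the treewidth. G has an edge, so its treewidth is at least 1. Therefore the treewidth is 1.

1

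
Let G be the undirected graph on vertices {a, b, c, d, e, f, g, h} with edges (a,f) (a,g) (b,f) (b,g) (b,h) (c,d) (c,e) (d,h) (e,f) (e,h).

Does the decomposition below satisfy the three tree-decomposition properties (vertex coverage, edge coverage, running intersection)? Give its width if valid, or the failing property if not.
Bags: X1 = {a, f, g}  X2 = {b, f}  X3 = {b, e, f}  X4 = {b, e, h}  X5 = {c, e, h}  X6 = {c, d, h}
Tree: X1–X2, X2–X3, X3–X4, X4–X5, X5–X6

No — edge (g,b) lies in no bag.

A tree decomposition must satisfy three properties: every vertex lies in some bag; for every edge, both endpoints lie together in some bag; and for every vertex, the bags containing it form a connected subtree. Here edge (g,b) lies in no bag, so the decomposition is invalid.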